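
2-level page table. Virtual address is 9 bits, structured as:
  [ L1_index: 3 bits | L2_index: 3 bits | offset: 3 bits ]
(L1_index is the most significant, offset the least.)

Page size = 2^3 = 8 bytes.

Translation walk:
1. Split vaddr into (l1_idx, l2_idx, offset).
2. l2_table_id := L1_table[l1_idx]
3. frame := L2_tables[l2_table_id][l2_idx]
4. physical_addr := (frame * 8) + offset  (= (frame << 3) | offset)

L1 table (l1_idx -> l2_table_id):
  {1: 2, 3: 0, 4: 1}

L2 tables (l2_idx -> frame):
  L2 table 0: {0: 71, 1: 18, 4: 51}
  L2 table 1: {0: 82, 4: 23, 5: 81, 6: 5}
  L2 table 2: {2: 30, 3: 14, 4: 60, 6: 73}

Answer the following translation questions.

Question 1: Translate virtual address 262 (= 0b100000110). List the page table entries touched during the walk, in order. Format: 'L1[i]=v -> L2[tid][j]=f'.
Answer: L1[4]=1 -> L2[1][0]=82

Derivation:
vaddr = 262 = 0b100000110
Split: l1_idx=4, l2_idx=0, offset=6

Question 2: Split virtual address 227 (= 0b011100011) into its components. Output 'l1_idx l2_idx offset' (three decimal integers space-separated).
Answer: 3 4 3

Derivation:
vaddr = 227 = 0b011100011
  top 3 bits -> l1_idx = 3
  next 3 bits -> l2_idx = 4
  bottom 3 bits -> offset = 3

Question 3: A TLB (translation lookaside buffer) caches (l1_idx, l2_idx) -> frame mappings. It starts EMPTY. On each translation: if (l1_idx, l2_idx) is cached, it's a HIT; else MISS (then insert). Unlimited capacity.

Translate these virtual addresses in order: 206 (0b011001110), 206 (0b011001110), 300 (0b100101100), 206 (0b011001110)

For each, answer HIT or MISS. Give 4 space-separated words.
vaddr=206: (3,1) not in TLB -> MISS, insert
vaddr=206: (3,1) in TLB -> HIT
vaddr=300: (4,5) not in TLB -> MISS, insert
vaddr=206: (3,1) in TLB -> HIT

Answer: MISS HIT MISS HIT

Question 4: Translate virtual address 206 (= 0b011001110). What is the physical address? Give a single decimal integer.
Answer: 150

Derivation:
vaddr = 206 = 0b011001110
Split: l1_idx=3, l2_idx=1, offset=6
L1[3] = 0
L2[0][1] = 18
paddr = 18 * 8 + 6 = 150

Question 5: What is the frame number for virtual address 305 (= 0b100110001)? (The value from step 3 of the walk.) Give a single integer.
Answer: 5

Derivation:
vaddr = 305: l1_idx=4, l2_idx=6
L1[4] = 1; L2[1][6] = 5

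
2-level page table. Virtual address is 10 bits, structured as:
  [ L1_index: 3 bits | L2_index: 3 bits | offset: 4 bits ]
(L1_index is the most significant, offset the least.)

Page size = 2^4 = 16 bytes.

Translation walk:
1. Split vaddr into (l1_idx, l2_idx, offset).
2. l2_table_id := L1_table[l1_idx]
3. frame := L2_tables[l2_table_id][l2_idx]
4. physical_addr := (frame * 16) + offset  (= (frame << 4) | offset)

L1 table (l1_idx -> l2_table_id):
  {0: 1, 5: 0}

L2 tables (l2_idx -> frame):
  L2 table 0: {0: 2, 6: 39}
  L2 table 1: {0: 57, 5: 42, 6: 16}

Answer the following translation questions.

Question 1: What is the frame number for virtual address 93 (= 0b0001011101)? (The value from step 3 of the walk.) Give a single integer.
Answer: 42

Derivation:
vaddr = 93: l1_idx=0, l2_idx=5
L1[0] = 1; L2[1][5] = 42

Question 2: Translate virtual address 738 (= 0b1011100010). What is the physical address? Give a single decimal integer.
vaddr = 738 = 0b1011100010
Split: l1_idx=5, l2_idx=6, offset=2
L1[5] = 0
L2[0][6] = 39
paddr = 39 * 16 + 2 = 626

Answer: 626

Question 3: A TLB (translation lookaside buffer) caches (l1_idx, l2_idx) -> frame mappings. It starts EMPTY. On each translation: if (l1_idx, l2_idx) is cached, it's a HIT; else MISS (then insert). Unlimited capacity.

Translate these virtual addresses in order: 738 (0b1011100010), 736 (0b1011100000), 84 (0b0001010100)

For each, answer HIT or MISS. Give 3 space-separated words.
Answer: MISS HIT MISS

Derivation:
vaddr=738: (5,6) not in TLB -> MISS, insert
vaddr=736: (5,6) in TLB -> HIT
vaddr=84: (0,5) not in TLB -> MISS, insert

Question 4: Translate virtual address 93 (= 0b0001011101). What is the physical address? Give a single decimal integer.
Answer: 685

Derivation:
vaddr = 93 = 0b0001011101
Split: l1_idx=0, l2_idx=5, offset=13
L1[0] = 1
L2[1][5] = 42
paddr = 42 * 16 + 13 = 685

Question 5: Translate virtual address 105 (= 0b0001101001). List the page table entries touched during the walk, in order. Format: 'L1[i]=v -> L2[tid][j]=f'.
Answer: L1[0]=1 -> L2[1][6]=16

Derivation:
vaddr = 105 = 0b0001101001
Split: l1_idx=0, l2_idx=6, offset=9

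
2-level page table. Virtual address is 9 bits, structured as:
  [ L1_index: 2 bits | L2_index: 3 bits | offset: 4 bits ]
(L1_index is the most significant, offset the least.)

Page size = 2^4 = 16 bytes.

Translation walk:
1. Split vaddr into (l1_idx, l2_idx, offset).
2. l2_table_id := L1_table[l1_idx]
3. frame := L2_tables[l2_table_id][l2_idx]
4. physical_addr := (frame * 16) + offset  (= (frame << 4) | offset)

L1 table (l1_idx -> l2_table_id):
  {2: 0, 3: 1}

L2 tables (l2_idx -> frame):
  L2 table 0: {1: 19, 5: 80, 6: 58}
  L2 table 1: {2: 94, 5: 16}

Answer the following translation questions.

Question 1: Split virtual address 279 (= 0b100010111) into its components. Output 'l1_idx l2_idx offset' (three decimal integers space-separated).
Answer: 2 1 7

Derivation:
vaddr = 279 = 0b100010111
  top 2 bits -> l1_idx = 2
  next 3 bits -> l2_idx = 1
  bottom 4 bits -> offset = 7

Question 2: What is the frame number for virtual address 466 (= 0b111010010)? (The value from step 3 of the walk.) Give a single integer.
vaddr = 466: l1_idx=3, l2_idx=5
L1[3] = 1; L2[1][5] = 16

Answer: 16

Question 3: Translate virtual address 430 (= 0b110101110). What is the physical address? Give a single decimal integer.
vaddr = 430 = 0b110101110
Split: l1_idx=3, l2_idx=2, offset=14
L1[3] = 1
L2[1][2] = 94
paddr = 94 * 16 + 14 = 1518

Answer: 1518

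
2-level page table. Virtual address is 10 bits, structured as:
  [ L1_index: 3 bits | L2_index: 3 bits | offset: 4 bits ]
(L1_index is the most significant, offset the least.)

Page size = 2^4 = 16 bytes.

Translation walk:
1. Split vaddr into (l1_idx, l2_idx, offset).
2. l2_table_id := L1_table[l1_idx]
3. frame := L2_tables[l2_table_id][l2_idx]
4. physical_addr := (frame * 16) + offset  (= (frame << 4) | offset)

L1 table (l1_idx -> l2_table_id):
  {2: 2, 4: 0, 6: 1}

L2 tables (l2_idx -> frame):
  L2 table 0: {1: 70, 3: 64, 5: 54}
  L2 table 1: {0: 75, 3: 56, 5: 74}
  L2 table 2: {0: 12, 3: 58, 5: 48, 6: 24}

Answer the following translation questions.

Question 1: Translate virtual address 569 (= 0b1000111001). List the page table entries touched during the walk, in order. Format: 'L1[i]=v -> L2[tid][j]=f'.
Answer: L1[4]=0 -> L2[0][3]=64

Derivation:
vaddr = 569 = 0b1000111001
Split: l1_idx=4, l2_idx=3, offset=9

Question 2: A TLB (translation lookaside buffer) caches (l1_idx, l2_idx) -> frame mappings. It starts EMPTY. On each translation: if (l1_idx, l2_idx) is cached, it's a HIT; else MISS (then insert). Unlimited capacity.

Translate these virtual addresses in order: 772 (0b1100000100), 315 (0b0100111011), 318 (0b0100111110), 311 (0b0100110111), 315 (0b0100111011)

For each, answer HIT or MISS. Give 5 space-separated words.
Answer: MISS MISS HIT HIT HIT

Derivation:
vaddr=772: (6,0) not in TLB -> MISS, insert
vaddr=315: (2,3) not in TLB -> MISS, insert
vaddr=318: (2,3) in TLB -> HIT
vaddr=311: (2,3) in TLB -> HIT
vaddr=315: (2,3) in TLB -> HIT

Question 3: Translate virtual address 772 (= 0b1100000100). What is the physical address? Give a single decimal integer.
Answer: 1204

Derivation:
vaddr = 772 = 0b1100000100
Split: l1_idx=6, l2_idx=0, offset=4
L1[6] = 1
L2[1][0] = 75
paddr = 75 * 16 + 4 = 1204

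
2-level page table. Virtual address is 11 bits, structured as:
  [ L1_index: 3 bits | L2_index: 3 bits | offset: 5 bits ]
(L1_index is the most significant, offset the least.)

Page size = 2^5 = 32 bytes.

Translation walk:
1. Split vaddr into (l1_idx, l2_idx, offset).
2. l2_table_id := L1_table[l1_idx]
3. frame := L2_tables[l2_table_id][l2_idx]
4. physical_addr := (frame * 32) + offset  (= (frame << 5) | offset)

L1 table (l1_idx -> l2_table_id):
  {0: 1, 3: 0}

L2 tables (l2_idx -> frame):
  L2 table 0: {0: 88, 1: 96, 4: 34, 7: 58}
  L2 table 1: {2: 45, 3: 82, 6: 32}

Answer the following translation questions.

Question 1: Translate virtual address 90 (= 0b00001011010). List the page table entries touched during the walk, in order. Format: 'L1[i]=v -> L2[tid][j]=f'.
Answer: L1[0]=1 -> L2[1][2]=45

Derivation:
vaddr = 90 = 0b00001011010
Split: l1_idx=0, l2_idx=2, offset=26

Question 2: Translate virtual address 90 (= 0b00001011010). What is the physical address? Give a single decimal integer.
Answer: 1466

Derivation:
vaddr = 90 = 0b00001011010
Split: l1_idx=0, l2_idx=2, offset=26
L1[0] = 1
L2[1][2] = 45
paddr = 45 * 32 + 26 = 1466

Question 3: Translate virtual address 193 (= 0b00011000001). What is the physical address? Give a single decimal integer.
Answer: 1025

Derivation:
vaddr = 193 = 0b00011000001
Split: l1_idx=0, l2_idx=6, offset=1
L1[0] = 1
L2[1][6] = 32
paddr = 32 * 32 + 1 = 1025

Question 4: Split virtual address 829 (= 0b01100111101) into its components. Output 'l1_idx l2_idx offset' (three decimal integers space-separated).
Answer: 3 1 29

Derivation:
vaddr = 829 = 0b01100111101
  top 3 bits -> l1_idx = 3
  next 3 bits -> l2_idx = 1
  bottom 5 bits -> offset = 29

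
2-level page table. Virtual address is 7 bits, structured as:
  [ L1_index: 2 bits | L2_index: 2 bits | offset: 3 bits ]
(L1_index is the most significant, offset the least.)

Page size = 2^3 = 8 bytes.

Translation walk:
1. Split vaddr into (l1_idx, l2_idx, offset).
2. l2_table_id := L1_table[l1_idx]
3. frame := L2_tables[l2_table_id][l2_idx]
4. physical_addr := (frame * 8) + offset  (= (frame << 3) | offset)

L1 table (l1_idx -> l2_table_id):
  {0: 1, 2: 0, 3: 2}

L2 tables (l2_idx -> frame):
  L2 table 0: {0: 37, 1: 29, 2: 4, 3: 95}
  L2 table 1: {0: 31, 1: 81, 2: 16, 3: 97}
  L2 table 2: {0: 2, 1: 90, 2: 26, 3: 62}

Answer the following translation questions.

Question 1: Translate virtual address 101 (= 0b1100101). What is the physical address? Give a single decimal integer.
vaddr = 101 = 0b1100101
Split: l1_idx=3, l2_idx=0, offset=5
L1[3] = 2
L2[2][0] = 2
paddr = 2 * 8 + 5 = 21

Answer: 21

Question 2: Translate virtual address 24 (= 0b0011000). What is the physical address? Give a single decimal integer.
vaddr = 24 = 0b0011000
Split: l1_idx=0, l2_idx=3, offset=0
L1[0] = 1
L2[1][3] = 97
paddr = 97 * 8 + 0 = 776

Answer: 776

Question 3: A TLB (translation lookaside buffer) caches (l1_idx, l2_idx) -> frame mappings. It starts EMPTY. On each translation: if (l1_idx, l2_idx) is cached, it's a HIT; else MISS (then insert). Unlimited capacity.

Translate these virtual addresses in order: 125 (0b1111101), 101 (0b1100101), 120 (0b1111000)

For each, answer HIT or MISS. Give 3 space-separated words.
Answer: MISS MISS HIT

Derivation:
vaddr=125: (3,3) not in TLB -> MISS, insert
vaddr=101: (3,0) not in TLB -> MISS, insert
vaddr=120: (3,3) in TLB -> HIT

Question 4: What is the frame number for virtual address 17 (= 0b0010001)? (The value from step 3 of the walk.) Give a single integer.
vaddr = 17: l1_idx=0, l2_idx=2
L1[0] = 1; L2[1][2] = 16

Answer: 16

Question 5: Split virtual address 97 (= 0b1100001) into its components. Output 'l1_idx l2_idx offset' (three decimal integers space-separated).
Answer: 3 0 1

Derivation:
vaddr = 97 = 0b1100001
  top 2 bits -> l1_idx = 3
  next 2 bits -> l2_idx = 0
  bottom 3 bits -> offset = 1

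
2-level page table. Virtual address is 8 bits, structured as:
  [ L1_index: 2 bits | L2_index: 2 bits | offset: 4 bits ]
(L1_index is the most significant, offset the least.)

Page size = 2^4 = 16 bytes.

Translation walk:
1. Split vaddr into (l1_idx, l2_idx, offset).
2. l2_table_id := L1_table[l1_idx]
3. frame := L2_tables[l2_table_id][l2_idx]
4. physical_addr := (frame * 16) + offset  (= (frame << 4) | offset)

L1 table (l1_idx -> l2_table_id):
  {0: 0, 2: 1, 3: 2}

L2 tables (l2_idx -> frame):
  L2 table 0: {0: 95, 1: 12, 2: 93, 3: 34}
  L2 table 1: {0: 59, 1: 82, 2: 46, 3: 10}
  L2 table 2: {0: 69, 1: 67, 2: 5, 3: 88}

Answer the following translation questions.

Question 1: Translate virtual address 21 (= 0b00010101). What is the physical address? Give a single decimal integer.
vaddr = 21 = 0b00010101
Split: l1_idx=0, l2_idx=1, offset=5
L1[0] = 0
L2[0][1] = 12
paddr = 12 * 16 + 5 = 197

Answer: 197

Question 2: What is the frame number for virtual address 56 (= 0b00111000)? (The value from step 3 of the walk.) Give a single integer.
Answer: 34

Derivation:
vaddr = 56: l1_idx=0, l2_idx=3
L1[0] = 0; L2[0][3] = 34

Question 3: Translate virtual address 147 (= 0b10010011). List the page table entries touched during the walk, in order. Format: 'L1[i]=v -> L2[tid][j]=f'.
Answer: L1[2]=1 -> L2[1][1]=82

Derivation:
vaddr = 147 = 0b10010011
Split: l1_idx=2, l2_idx=1, offset=3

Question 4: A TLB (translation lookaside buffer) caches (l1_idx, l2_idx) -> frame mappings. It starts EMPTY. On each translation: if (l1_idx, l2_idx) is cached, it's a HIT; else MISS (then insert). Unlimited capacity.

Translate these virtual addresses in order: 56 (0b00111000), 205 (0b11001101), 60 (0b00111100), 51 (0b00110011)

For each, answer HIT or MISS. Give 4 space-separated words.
Answer: MISS MISS HIT HIT

Derivation:
vaddr=56: (0,3) not in TLB -> MISS, insert
vaddr=205: (3,0) not in TLB -> MISS, insert
vaddr=60: (0,3) in TLB -> HIT
vaddr=51: (0,3) in TLB -> HIT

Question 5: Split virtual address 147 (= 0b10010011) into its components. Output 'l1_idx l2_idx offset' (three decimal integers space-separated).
vaddr = 147 = 0b10010011
  top 2 bits -> l1_idx = 2
  next 2 bits -> l2_idx = 1
  bottom 4 bits -> offset = 3

Answer: 2 1 3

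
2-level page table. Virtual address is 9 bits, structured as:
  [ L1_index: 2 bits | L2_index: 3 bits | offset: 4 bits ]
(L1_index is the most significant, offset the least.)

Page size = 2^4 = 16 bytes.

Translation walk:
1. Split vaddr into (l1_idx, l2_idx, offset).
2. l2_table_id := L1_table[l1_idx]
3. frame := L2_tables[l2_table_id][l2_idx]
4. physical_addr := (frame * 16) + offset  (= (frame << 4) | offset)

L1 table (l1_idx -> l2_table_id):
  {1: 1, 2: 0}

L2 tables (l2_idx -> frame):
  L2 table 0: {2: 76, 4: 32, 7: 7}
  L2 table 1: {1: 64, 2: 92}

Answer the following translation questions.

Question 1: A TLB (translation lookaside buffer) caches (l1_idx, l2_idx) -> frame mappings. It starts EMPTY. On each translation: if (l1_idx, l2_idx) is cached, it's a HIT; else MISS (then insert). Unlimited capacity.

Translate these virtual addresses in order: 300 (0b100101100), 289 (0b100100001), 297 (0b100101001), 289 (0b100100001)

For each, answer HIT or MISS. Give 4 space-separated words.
vaddr=300: (2,2) not in TLB -> MISS, insert
vaddr=289: (2,2) in TLB -> HIT
vaddr=297: (2,2) in TLB -> HIT
vaddr=289: (2,2) in TLB -> HIT

Answer: MISS HIT HIT HIT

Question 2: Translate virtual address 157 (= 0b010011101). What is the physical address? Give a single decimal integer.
vaddr = 157 = 0b010011101
Split: l1_idx=1, l2_idx=1, offset=13
L1[1] = 1
L2[1][1] = 64
paddr = 64 * 16 + 13 = 1037

Answer: 1037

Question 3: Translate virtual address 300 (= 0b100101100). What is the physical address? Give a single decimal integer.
Answer: 1228

Derivation:
vaddr = 300 = 0b100101100
Split: l1_idx=2, l2_idx=2, offset=12
L1[2] = 0
L2[0][2] = 76
paddr = 76 * 16 + 12 = 1228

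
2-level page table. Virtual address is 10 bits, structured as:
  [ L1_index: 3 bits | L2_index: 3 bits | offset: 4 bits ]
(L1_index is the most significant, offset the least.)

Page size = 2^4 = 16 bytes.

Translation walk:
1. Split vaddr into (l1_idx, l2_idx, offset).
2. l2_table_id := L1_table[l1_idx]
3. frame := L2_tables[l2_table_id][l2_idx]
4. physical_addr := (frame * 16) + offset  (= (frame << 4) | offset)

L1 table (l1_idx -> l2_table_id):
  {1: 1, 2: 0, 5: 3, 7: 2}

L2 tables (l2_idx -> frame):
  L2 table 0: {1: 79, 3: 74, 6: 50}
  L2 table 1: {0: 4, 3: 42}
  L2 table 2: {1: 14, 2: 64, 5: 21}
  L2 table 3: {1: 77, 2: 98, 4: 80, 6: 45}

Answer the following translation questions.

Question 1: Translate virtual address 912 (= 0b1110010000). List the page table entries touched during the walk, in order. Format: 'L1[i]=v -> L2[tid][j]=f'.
vaddr = 912 = 0b1110010000
Split: l1_idx=7, l2_idx=1, offset=0

Answer: L1[7]=2 -> L2[2][1]=14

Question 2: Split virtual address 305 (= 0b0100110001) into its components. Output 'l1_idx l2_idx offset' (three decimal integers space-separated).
vaddr = 305 = 0b0100110001
  top 3 bits -> l1_idx = 2
  next 3 bits -> l2_idx = 3
  bottom 4 bits -> offset = 1

Answer: 2 3 1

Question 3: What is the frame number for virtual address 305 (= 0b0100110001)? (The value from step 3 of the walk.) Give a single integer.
vaddr = 305: l1_idx=2, l2_idx=3
L1[2] = 0; L2[0][3] = 74

Answer: 74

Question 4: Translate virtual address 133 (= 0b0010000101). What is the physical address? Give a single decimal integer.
vaddr = 133 = 0b0010000101
Split: l1_idx=1, l2_idx=0, offset=5
L1[1] = 1
L2[1][0] = 4
paddr = 4 * 16 + 5 = 69

Answer: 69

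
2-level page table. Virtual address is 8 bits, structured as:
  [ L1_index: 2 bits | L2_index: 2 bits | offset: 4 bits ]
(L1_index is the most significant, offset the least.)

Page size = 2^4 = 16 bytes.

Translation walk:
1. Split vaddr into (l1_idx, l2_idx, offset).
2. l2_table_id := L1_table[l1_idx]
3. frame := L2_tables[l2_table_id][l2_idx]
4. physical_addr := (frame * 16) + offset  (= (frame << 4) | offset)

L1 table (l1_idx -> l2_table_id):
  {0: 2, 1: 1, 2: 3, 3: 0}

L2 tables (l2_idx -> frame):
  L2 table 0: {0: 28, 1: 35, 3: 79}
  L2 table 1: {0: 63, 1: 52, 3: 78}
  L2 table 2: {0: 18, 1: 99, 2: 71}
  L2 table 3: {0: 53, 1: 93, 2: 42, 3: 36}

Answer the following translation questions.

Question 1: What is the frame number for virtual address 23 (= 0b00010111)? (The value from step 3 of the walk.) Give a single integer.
vaddr = 23: l1_idx=0, l2_idx=1
L1[0] = 2; L2[2][1] = 99

Answer: 99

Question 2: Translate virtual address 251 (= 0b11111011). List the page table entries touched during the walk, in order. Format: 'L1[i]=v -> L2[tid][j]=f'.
Answer: L1[3]=0 -> L2[0][3]=79

Derivation:
vaddr = 251 = 0b11111011
Split: l1_idx=3, l2_idx=3, offset=11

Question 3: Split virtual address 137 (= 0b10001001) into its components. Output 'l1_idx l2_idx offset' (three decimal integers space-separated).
Answer: 2 0 9

Derivation:
vaddr = 137 = 0b10001001
  top 2 bits -> l1_idx = 2
  next 2 bits -> l2_idx = 0
  bottom 4 bits -> offset = 9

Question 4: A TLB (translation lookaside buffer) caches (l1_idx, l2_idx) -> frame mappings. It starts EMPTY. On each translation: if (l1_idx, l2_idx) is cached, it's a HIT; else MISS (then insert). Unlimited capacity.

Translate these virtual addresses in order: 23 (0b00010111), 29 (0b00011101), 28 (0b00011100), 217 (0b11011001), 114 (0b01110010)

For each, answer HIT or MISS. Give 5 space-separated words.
vaddr=23: (0,1) not in TLB -> MISS, insert
vaddr=29: (0,1) in TLB -> HIT
vaddr=28: (0,1) in TLB -> HIT
vaddr=217: (3,1) not in TLB -> MISS, insert
vaddr=114: (1,3) not in TLB -> MISS, insert

Answer: MISS HIT HIT MISS MISS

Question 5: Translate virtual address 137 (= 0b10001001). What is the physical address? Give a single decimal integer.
vaddr = 137 = 0b10001001
Split: l1_idx=2, l2_idx=0, offset=9
L1[2] = 3
L2[3][0] = 53
paddr = 53 * 16 + 9 = 857

Answer: 857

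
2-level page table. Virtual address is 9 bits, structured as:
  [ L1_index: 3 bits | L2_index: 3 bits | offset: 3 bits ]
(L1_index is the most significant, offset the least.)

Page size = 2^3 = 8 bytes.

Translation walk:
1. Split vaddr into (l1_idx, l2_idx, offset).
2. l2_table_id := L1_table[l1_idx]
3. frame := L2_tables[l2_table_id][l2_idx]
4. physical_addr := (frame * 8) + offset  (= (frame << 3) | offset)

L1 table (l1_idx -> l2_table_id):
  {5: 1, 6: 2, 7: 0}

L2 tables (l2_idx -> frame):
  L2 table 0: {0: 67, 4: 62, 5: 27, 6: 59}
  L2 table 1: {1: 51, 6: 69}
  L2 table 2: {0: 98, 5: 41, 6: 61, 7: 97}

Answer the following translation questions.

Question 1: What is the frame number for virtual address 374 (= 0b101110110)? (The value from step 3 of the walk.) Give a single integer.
vaddr = 374: l1_idx=5, l2_idx=6
L1[5] = 1; L2[1][6] = 69

Answer: 69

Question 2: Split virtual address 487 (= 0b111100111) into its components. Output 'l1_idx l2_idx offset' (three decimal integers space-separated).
Answer: 7 4 7

Derivation:
vaddr = 487 = 0b111100111
  top 3 bits -> l1_idx = 7
  next 3 bits -> l2_idx = 4
  bottom 3 bits -> offset = 7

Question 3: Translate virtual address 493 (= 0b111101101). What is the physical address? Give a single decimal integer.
Answer: 221

Derivation:
vaddr = 493 = 0b111101101
Split: l1_idx=7, l2_idx=5, offset=5
L1[7] = 0
L2[0][5] = 27
paddr = 27 * 8 + 5 = 221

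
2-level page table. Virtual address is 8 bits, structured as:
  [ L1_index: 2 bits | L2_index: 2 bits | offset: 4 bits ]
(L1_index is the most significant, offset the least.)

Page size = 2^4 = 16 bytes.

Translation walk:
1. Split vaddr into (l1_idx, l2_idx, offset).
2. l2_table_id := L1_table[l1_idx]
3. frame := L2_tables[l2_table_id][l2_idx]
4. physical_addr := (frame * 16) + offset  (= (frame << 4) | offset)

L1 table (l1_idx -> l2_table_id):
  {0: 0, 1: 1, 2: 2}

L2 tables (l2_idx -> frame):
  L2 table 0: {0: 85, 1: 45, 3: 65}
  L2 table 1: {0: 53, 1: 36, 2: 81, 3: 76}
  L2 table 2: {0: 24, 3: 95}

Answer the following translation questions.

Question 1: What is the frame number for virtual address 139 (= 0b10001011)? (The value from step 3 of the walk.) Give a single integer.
Answer: 24

Derivation:
vaddr = 139: l1_idx=2, l2_idx=0
L1[2] = 2; L2[2][0] = 24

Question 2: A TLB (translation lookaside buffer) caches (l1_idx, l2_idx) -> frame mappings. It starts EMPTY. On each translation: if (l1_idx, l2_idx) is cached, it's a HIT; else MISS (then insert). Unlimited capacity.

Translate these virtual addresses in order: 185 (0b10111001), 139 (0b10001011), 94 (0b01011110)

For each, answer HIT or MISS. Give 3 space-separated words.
Answer: MISS MISS MISS

Derivation:
vaddr=185: (2,3) not in TLB -> MISS, insert
vaddr=139: (2,0) not in TLB -> MISS, insert
vaddr=94: (1,1) not in TLB -> MISS, insert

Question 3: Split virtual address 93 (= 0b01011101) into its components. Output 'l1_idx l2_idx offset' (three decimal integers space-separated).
Answer: 1 1 13

Derivation:
vaddr = 93 = 0b01011101
  top 2 bits -> l1_idx = 1
  next 2 bits -> l2_idx = 1
  bottom 4 bits -> offset = 13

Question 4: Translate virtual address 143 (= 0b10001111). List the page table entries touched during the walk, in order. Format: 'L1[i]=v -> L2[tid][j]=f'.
Answer: L1[2]=2 -> L2[2][0]=24

Derivation:
vaddr = 143 = 0b10001111
Split: l1_idx=2, l2_idx=0, offset=15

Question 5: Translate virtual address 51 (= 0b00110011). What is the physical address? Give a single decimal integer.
vaddr = 51 = 0b00110011
Split: l1_idx=0, l2_idx=3, offset=3
L1[0] = 0
L2[0][3] = 65
paddr = 65 * 16 + 3 = 1043

Answer: 1043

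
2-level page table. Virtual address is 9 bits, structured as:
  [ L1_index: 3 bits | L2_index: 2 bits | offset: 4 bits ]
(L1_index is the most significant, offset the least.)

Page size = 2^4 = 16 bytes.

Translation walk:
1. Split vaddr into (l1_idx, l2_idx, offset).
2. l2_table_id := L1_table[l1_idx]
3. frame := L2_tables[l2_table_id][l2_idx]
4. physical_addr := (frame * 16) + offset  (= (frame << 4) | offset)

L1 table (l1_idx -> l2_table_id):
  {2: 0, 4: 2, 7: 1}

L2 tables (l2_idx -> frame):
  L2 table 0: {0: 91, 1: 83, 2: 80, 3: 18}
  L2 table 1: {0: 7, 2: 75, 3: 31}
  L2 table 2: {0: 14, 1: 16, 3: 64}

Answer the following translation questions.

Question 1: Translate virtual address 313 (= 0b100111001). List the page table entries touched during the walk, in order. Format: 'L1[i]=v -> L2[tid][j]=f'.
Answer: L1[4]=2 -> L2[2][3]=64

Derivation:
vaddr = 313 = 0b100111001
Split: l1_idx=4, l2_idx=3, offset=9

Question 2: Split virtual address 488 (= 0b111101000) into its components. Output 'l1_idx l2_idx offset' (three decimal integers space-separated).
vaddr = 488 = 0b111101000
  top 3 bits -> l1_idx = 7
  next 2 bits -> l2_idx = 2
  bottom 4 bits -> offset = 8

Answer: 7 2 8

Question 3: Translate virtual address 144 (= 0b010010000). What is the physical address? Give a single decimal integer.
vaddr = 144 = 0b010010000
Split: l1_idx=2, l2_idx=1, offset=0
L1[2] = 0
L2[0][1] = 83
paddr = 83 * 16 + 0 = 1328

Answer: 1328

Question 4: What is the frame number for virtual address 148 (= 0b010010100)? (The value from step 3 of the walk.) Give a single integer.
Answer: 83

Derivation:
vaddr = 148: l1_idx=2, l2_idx=1
L1[2] = 0; L2[0][1] = 83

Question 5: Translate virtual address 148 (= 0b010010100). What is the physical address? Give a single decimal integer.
Answer: 1332

Derivation:
vaddr = 148 = 0b010010100
Split: l1_idx=2, l2_idx=1, offset=4
L1[2] = 0
L2[0][1] = 83
paddr = 83 * 16 + 4 = 1332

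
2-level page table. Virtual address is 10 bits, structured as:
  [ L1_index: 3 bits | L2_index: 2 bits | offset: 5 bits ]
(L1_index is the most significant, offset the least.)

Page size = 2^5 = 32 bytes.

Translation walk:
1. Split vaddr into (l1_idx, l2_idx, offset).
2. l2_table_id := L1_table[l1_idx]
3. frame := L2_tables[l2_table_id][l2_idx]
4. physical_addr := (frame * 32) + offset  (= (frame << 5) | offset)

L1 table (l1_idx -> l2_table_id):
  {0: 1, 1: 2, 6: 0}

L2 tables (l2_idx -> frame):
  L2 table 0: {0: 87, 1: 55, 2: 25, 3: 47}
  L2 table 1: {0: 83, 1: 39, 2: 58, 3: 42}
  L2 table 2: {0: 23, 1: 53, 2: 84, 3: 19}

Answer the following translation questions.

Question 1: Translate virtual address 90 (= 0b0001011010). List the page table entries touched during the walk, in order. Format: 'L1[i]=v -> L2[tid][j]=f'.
Answer: L1[0]=1 -> L2[1][2]=58

Derivation:
vaddr = 90 = 0b0001011010
Split: l1_idx=0, l2_idx=2, offset=26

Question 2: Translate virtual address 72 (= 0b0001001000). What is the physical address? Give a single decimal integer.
vaddr = 72 = 0b0001001000
Split: l1_idx=0, l2_idx=2, offset=8
L1[0] = 1
L2[1][2] = 58
paddr = 58 * 32 + 8 = 1864

Answer: 1864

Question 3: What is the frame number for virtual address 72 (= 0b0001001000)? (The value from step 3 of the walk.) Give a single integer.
vaddr = 72: l1_idx=0, l2_idx=2
L1[0] = 1; L2[1][2] = 58

Answer: 58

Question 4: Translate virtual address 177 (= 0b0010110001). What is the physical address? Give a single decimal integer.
vaddr = 177 = 0b0010110001
Split: l1_idx=1, l2_idx=1, offset=17
L1[1] = 2
L2[2][1] = 53
paddr = 53 * 32 + 17 = 1713

Answer: 1713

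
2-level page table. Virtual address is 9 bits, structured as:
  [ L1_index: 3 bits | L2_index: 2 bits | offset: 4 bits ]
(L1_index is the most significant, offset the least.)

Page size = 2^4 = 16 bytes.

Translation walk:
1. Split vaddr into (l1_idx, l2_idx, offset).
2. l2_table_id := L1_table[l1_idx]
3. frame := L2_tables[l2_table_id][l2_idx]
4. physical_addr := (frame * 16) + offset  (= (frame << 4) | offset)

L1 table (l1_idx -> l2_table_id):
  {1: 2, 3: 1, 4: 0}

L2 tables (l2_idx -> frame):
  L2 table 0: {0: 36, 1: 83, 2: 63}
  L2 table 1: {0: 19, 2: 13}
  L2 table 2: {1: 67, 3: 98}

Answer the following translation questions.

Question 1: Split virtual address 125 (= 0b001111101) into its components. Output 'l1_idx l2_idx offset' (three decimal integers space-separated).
vaddr = 125 = 0b001111101
  top 3 bits -> l1_idx = 1
  next 2 bits -> l2_idx = 3
  bottom 4 bits -> offset = 13

Answer: 1 3 13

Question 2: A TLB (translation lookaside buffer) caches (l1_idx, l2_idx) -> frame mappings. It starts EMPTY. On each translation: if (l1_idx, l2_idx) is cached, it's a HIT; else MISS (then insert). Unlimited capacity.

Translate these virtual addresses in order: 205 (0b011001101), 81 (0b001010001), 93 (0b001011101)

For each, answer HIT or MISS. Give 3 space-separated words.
Answer: MISS MISS HIT

Derivation:
vaddr=205: (3,0) not in TLB -> MISS, insert
vaddr=81: (1,1) not in TLB -> MISS, insert
vaddr=93: (1,1) in TLB -> HIT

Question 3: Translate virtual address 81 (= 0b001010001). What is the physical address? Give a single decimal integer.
Answer: 1073

Derivation:
vaddr = 81 = 0b001010001
Split: l1_idx=1, l2_idx=1, offset=1
L1[1] = 2
L2[2][1] = 67
paddr = 67 * 16 + 1 = 1073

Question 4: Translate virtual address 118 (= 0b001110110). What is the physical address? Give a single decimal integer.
vaddr = 118 = 0b001110110
Split: l1_idx=1, l2_idx=3, offset=6
L1[1] = 2
L2[2][3] = 98
paddr = 98 * 16 + 6 = 1574

Answer: 1574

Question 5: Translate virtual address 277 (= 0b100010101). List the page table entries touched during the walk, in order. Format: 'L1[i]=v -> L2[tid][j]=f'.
Answer: L1[4]=0 -> L2[0][1]=83

Derivation:
vaddr = 277 = 0b100010101
Split: l1_idx=4, l2_idx=1, offset=5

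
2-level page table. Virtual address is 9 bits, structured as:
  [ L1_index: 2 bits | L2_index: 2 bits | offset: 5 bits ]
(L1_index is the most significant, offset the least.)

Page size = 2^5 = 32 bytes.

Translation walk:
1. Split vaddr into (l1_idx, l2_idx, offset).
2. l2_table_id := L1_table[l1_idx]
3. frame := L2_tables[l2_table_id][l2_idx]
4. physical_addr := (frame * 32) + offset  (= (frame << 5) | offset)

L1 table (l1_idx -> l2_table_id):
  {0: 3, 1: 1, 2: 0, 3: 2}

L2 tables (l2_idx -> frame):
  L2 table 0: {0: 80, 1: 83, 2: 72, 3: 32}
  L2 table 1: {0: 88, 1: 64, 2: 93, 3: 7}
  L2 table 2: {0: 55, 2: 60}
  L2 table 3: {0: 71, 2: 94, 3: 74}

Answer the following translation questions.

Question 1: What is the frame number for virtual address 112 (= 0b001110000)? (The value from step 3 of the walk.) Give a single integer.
vaddr = 112: l1_idx=0, l2_idx=3
L1[0] = 3; L2[3][3] = 74

Answer: 74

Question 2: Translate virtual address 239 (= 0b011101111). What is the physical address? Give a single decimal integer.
Answer: 239

Derivation:
vaddr = 239 = 0b011101111
Split: l1_idx=1, l2_idx=3, offset=15
L1[1] = 1
L2[1][3] = 7
paddr = 7 * 32 + 15 = 239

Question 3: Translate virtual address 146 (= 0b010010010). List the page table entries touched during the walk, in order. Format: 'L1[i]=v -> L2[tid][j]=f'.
vaddr = 146 = 0b010010010
Split: l1_idx=1, l2_idx=0, offset=18

Answer: L1[1]=1 -> L2[1][0]=88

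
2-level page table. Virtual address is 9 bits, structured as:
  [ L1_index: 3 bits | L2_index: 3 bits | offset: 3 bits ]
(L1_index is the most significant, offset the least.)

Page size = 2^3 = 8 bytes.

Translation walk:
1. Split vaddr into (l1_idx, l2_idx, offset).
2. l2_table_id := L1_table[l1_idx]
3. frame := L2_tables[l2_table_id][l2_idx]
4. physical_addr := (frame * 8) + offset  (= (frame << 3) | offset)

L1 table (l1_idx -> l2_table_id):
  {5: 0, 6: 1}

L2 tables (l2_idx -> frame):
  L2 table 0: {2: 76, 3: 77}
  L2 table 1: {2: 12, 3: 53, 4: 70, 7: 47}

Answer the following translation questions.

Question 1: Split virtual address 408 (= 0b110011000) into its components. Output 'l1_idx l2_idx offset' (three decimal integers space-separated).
Answer: 6 3 0

Derivation:
vaddr = 408 = 0b110011000
  top 3 bits -> l1_idx = 6
  next 3 bits -> l2_idx = 3
  bottom 3 bits -> offset = 0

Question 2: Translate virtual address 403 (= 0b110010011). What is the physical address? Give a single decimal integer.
vaddr = 403 = 0b110010011
Split: l1_idx=6, l2_idx=2, offset=3
L1[6] = 1
L2[1][2] = 12
paddr = 12 * 8 + 3 = 99

Answer: 99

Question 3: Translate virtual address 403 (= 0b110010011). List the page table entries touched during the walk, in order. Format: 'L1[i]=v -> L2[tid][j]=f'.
Answer: L1[6]=1 -> L2[1][2]=12

Derivation:
vaddr = 403 = 0b110010011
Split: l1_idx=6, l2_idx=2, offset=3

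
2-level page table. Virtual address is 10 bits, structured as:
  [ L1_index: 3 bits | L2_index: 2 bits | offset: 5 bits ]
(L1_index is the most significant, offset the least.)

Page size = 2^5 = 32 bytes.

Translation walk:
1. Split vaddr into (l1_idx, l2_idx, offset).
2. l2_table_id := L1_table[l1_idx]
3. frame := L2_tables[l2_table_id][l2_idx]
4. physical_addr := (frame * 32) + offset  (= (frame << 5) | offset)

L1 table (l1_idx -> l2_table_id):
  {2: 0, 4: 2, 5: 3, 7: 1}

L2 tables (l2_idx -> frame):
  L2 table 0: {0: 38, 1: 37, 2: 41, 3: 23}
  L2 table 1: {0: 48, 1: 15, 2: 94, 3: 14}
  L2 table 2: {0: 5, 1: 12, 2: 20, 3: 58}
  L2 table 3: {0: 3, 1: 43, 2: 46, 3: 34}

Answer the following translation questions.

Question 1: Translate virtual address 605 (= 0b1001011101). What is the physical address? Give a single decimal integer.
vaddr = 605 = 0b1001011101
Split: l1_idx=4, l2_idx=2, offset=29
L1[4] = 2
L2[2][2] = 20
paddr = 20 * 32 + 29 = 669

Answer: 669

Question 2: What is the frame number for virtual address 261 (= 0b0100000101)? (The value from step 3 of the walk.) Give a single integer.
Answer: 38

Derivation:
vaddr = 261: l1_idx=2, l2_idx=0
L1[2] = 0; L2[0][0] = 38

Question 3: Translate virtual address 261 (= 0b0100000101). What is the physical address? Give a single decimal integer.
vaddr = 261 = 0b0100000101
Split: l1_idx=2, l2_idx=0, offset=5
L1[2] = 0
L2[0][0] = 38
paddr = 38 * 32 + 5 = 1221

Answer: 1221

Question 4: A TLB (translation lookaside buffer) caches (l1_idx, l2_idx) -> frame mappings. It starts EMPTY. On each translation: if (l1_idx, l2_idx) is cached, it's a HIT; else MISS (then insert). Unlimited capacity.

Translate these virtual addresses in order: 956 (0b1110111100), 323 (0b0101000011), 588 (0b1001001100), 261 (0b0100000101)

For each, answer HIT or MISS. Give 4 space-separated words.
vaddr=956: (7,1) not in TLB -> MISS, insert
vaddr=323: (2,2) not in TLB -> MISS, insert
vaddr=588: (4,2) not in TLB -> MISS, insert
vaddr=261: (2,0) not in TLB -> MISS, insert

Answer: MISS MISS MISS MISS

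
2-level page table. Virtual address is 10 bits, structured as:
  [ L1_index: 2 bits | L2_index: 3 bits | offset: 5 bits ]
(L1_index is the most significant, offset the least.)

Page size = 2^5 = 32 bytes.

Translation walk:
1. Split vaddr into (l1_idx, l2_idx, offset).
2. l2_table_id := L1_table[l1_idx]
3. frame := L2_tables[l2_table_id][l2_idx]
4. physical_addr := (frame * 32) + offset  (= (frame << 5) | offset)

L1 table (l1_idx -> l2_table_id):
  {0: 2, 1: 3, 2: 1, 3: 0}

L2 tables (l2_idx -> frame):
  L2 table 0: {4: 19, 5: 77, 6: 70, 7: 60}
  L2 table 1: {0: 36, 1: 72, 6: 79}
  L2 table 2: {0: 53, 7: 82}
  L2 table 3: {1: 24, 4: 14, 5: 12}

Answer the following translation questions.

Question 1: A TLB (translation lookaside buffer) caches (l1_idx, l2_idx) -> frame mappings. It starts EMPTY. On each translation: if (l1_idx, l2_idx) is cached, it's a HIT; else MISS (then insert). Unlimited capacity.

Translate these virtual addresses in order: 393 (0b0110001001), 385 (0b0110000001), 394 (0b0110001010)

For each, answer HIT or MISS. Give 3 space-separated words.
vaddr=393: (1,4) not in TLB -> MISS, insert
vaddr=385: (1,4) in TLB -> HIT
vaddr=394: (1,4) in TLB -> HIT

Answer: MISS HIT HIT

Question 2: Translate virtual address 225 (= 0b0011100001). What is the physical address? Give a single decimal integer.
Answer: 2625

Derivation:
vaddr = 225 = 0b0011100001
Split: l1_idx=0, l2_idx=7, offset=1
L1[0] = 2
L2[2][7] = 82
paddr = 82 * 32 + 1 = 2625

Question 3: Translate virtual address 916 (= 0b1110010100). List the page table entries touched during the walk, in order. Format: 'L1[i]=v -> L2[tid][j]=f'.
vaddr = 916 = 0b1110010100
Split: l1_idx=3, l2_idx=4, offset=20

Answer: L1[3]=0 -> L2[0][4]=19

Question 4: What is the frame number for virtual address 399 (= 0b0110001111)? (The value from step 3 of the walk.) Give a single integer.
Answer: 14

Derivation:
vaddr = 399: l1_idx=1, l2_idx=4
L1[1] = 3; L2[3][4] = 14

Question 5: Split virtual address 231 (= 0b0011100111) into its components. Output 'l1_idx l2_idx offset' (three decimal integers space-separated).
Answer: 0 7 7

Derivation:
vaddr = 231 = 0b0011100111
  top 2 bits -> l1_idx = 0
  next 3 bits -> l2_idx = 7
  bottom 5 bits -> offset = 7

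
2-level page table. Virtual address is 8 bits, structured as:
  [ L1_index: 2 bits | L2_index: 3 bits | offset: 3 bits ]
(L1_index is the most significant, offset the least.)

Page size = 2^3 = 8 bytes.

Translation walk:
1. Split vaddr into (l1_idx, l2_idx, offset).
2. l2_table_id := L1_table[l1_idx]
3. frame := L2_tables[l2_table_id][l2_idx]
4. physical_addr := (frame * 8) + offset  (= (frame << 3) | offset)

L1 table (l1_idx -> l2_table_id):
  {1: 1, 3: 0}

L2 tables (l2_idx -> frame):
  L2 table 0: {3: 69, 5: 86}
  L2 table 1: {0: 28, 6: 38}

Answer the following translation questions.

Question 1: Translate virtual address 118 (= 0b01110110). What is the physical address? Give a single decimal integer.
vaddr = 118 = 0b01110110
Split: l1_idx=1, l2_idx=6, offset=6
L1[1] = 1
L2[1][6] = 38
paddr = 38 * 8 + 6 = 310

Answer: 310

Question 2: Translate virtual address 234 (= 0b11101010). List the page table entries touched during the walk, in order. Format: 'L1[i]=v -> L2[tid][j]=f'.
Answer: L1[3]=0 -> L2[0][5]=86

Derivation:
vaddr = 234 = 0b11101010
Split: l1_idx=3, l2_idx=5, offset=2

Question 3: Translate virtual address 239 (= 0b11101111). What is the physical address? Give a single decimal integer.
vaddr = 239 = 0b11101111
Split: l1_idx=3, l2_idx=5, offset=7
L1[3] = 0
L2[0][5] = 86
paddr = 86 * 8 + 7 = 695

Answer: 695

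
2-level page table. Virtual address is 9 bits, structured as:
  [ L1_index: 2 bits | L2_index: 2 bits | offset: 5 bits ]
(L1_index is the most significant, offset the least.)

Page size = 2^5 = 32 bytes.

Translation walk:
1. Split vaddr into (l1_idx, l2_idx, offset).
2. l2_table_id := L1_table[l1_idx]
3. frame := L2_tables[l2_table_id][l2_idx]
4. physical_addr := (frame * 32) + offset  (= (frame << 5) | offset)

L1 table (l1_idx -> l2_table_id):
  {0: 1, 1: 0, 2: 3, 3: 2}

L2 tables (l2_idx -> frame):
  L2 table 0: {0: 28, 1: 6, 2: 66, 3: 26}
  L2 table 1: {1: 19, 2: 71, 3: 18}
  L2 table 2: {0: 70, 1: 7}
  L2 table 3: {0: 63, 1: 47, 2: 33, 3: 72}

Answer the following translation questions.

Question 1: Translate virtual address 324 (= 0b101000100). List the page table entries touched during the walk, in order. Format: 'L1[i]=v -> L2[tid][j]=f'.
Answer: L1[2]=3 -> L2[3][2]=33

Derivation:
vaddr = 324 = 0b101000100
Split: l1_idx=2, l2_idx=2, offset=4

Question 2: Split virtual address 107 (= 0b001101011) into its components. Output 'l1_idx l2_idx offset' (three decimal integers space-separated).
vaddr = 107 = 0b001101011
  top 2 bits -> l1_idx = 0
  next 2 bits -> l2_idx = 3
  bottom 5 bits -> offset = 11

Answer: 0 3 11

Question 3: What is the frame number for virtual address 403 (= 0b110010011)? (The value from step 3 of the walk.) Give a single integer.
vaddr = 403: l1_idx=3, l2_idx=0
L1[3] = 2; L2[2][0] = 70

Answer: 70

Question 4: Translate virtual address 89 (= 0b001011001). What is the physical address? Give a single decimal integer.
vaddr = 89 = 0b001011001
Split: l1_idx=0, l2_idx=2, offset=25
L1[0] = 1
L2[1][2] = 71
paddr = 71 * 32 + 25 = 2297

Answer: 2297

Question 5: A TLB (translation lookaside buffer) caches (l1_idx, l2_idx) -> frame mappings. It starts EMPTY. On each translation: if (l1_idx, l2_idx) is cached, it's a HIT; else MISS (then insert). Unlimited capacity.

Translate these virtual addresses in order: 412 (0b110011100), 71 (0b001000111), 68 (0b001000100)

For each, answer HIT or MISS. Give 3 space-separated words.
Answer: MISS MISS HIT

Derivation:
vaddr=412: (3,0) not in TLB -> MISS, insert
vaddr=71: (0,2) not in TLB -> MISS, insert
vaddr=68: (0,2) in TLB -> HIT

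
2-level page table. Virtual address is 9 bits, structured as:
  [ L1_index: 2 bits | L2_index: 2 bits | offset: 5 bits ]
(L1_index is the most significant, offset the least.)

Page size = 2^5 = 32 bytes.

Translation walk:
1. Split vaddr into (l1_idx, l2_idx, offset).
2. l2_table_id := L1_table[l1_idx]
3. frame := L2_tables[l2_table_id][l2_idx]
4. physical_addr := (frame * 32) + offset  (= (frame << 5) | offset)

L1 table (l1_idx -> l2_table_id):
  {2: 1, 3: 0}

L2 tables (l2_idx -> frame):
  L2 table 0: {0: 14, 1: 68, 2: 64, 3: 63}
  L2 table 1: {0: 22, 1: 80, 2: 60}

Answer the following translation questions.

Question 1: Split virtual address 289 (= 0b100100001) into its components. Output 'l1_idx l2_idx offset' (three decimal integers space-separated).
Answer: 2 1 1

Derivation:
vaddr = 289 = 0b100100001
  top 2 bits -> l1_idx = 2
  next 2 bits -> l2_idx = 1
  bottom 5 bits -> offset = 1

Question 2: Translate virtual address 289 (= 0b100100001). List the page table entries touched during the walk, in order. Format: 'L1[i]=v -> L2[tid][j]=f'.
vaddr = 289 = 0b100100001
Split: l1_idx=2, l2_idx=1, offset=1

Answer: L1[2]=1 -> L2[1][1]=80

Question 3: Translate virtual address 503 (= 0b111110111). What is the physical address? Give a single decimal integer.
Answer: 2039

Derivation:
vaddr = 503 = 0b111110111
Split: l1_idx=3, l2_idx=3, offset=23
L1[3] = 0
L2[0][3] = 63
paddr = 63 * 32 + 23 = 2039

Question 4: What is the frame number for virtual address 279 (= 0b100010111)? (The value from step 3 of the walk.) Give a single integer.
vaddr = 279: l1_idx=2, l2_idx=0
L1[2] = 1; L2[1][0] = 22

Answer: 22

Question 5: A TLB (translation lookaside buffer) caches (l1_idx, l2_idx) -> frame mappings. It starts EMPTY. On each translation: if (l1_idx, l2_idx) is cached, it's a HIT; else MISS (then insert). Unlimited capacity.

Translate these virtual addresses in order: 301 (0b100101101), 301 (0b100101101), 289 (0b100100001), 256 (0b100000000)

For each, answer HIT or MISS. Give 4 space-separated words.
vaddr=301: (2,1) not in TLB -> MISS, insert
vaddr=301: (2,1) in TLB -> HIT
vaddr=289: (2,1) in TLB -> HIT
vaddr=256: (2,0) not in TLB -> MISS, insert

Answer: MISS HIT HIT MISS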